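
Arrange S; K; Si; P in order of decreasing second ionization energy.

IE_2 is the cost of taking one more electron from the +1 cation: S⁺ still has 5 valence electrons; K⁺ is the bare [Ar] core; Si⁺ still has 3 valence electrons; P⁺ still has 4 valence electrons.
Breaking into a closed-shell core is much more expensive than removing a leftover valence electron — K has the largest IE_2 here.
Valence configurations: S⁺ [Ne]3s²3p³, Si⁺ [Ne]3s²3p¹, P⁺ [Ne]3s²3p².
Approximate IE_2 values (kJ/mol): S 2252, K 3052, Si 1577, P 1907.
Hence IE_2: Si < P < S < K.

K > S > P > Si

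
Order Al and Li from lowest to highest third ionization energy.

The third ionization energy removes an electron from the +2 ion. For each element: Al²⁺ still has 1 valence electron; Li²⁺ is already 1 electron into the core.
Core electrons are held far more tightly than valence electrons, so Li tops the IE_3 order.
The numbers (kJ/mol): Al 2745, Li 11815.
Overall IE_3 order: Al < Li.

Al < Li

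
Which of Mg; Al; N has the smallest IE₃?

Al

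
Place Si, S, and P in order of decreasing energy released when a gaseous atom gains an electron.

EA tends to increase across a period and decrease down a group, though the pattern is less regular than for IE or radius.
All lie in period 3; the across-period trend (electron affinity increases left to right) applies, with the exception below.
Note the exception: Si has a higher electron affinity than P, contrary to the simple trend — adding an electron to P's half-filled 3p³ is unfavourable, so Si (3p²) has the more exothermic EA.
Tabulated electron affinity (kJ/mol): Si 134, P 72, S 200.
So from highest to lowest: S > Si > P.

S, Si, P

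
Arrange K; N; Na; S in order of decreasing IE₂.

Na > K > N > S

IE_2 is the cost of taking one more electron from the +1 cation: K⁺ is the bare [Ar] core; N⁺ still has 4 valence electrons; Na⁺ is the bare [Ne] core; S⁺ still has 5 valence electrons.
Core electrons are held far more tightly than valence electrons, so K and Na top the IE_2 order.
Valence configurations: N⁺ [He]2s²2p², S⁺ [Ne]3s²3p³.
Tabulated IE_2 (kJ/mol): K 3052, N 2856, Na 4562, S 2252.
Overall IE_2 order: S < N < K < Na.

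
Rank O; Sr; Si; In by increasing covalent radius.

O < Si < In < Sr

O is in period 2, group 16; Si is in period 3, group 14; Sr is in period 5, group 2; In is in period 5, group 13.
Moving right in a period, electrons are added to the same shell under a stronger nuclear pull, so atoms get smaller; moving down, a new shell is opened and atoms get larger.
Here both period and group differ, so the two effects have to be weighed against each other.
Si > O: both effects reinforce here, so Si is clearly the larger of the two.
In > Si: relative to Si, both the across-period and down-group shifts push In's atomic radius up.
Sr > In: Sr lies to the left of In in period 5, so the across-period effect alone puts Sr larger.
Tabulated atomic radius (pm): O 63, Si 116, Sr 185, In 142.
So from smallest to largest: O < Si < In < Sr.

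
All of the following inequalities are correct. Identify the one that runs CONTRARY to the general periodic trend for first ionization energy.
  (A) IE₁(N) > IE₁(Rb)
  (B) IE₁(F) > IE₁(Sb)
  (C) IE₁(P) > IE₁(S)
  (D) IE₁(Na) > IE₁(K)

The general trend: first ionization energy increases across a period and decreases down a group.
(A) N (period 2, group 15) vs Rb (period 5, group 1): the stated order agrees with the simple trend.
(B) F (period 2, group 17) vs Sb (period 5, group 15): the stated order agrees with the simple trend.
(C) P (period 3, group 15) vs S (period 3, group 16): the stated order contradicts the simple trend.
(D) Na (period 3, group 1) vs K (period 4, group 1): the stated order agrees with the simple trend.
The exception is (C): S (3p⁴) ionizes more easily than half-filled P (3p³) because the paired 3p electron in S is pushed out by e⁻–e⁻ repulsion.

(C)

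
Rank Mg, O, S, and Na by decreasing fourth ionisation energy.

Consider each +3 ion: Mg³⁺ is already 1 electron into the core; O³⁺ still has 3 valence electrons; S³⁺ still has 3 valence electrons; Na³⁺ is already 2 electrons into the core.
Core electrons are held far more tightly than valence electrons, so Na and Mg top the IE_4 order.
Valence configurations: O³⁺ [He]2s²2p¹, S³⁺ [Ne]3s²3p¹.
The numbers (kJ/mol): Mg 10543, O 7469, S 4556, Na 9543.
Putting it together, IE_4: S < O < Na < Mg.

Mg > Na > O > S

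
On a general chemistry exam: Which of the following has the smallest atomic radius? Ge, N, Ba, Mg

N

N is in period 2, group 15; Mg is in period 3, group 2; Ge is in period 4, group 14; Ba is in period 6, group 2.
Radius decreases left→right (rising Z_eff, same n) and increases top→bottom (higher n).
Here both period and group differ, so the two effects have to be weighed against each other.
Ge > N: relative to N, both the across-period and down-group shifts push Ge's atomic radius up.
Mg > Ge: period and group pull opposite ways; the across-period shift dominates (139 vs 121 pm).
Ba > Mg: they share group 2; the group trend gives Ba the larger value.
Tabulated atomic radius (pm): N 71, Mg 139, Ge 121, Ba 196.
The smallest atomic radius among these belongs to N.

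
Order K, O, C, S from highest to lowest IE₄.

The fourth ionization energy removes an electron from the +3 ion. For each element: K³⁺ is already 2 electrons into the core; O³⁺ still has 3 valence electrons; C³⁺ still has 1 valence electron; S³⁺ still has 3 valence electrons.
Usually core removal costs more than valence removal, but here the competition is close: a tightly held n=2 valence electron can cost more to remove than an n=3 core electron, so the actual values have to decide it.
Valence configurations: O³⁺ [He]2s²2p¹, C³⁺ [He]2s¹, S³⁺ [Ne]3s²3p¹.
The numbers (kJ/mol): K 5877, O 7469, C 6223, S 4556.
Overall IE_4 order: S < K < C < O.

O > C > K > S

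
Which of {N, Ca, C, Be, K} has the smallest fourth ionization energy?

Consider each +3 ion: N³⁺ still has 2 valence electrons; Ca³⁺ is already 1 electron into the core; C³⁺ still has 1 valence electron; Be³⁺ is already 1 electron into the core; K³⁺ is already 2 electrons into the core.
Usually core removal costs more than valence removal, but here the competition is close: a tightly held n=2 valence electron can cost more to remove than an n=3 core electron, so the actual values have to decide it.
Valence configurations: N³⁺ [He]2s², C³⁺ [He]2s¹.
The numbers (kJ/mol): N 7475, Ca 6491, C 6223, Be 21007, K 5877.
Putting it together, IE_4: K < C < Ca < N < Be.

K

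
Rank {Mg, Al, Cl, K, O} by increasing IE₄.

Cl, K, O, Mg, Al

After 3 electrons have been removed, what remains? Mg³⁺ is already 1 electron into the core; Al³⁺ is the bare [Ne] core; Cl³⁺ still has 4 valence electrons; K³⁺ is already 2 electrons into the core; O³⁺ still has 3 valence electrons.
Usually core removal costs more than valence removal, but here the competition is close: a tightly held n=2 valence electron can cost more to remove than an n=3 core electron, so the actual values have to decide it.
Valence configurations: Cl³⁺ [Ne]3s²3p², O³⁺ [He]2s²2p¹.
Tabulated IE_4 (kJ/mol): Mg 10543, Al 11577, Cl 5159, K 5877, O 7469.
So the fourth ionization energies run Cl < K < O < Mg < Al.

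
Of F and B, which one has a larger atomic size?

B is in period 2, group 13; F is in period 2, group 17.
Radius decreases left→right (rising Z_eff, same n) and increases top→bottom (higher n).
All lie in period 2, so atomic radius increases right to left.
So B has the larger atomic size (B > F).

B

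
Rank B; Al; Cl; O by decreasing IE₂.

The second ionization energy removes an electron from the +1 ion. For each element: B⁺ still has 2 valence electrons; Al⁺ still has 2 valence electrons; Cl⁺ still has 6 valence electrons; O⁺ still has 5 valence electrons.
All are still removing valence electrons, so compare the +1 ions as you would atoms: IE_2 generally rises across a period (higher Z_eff) and falls down a group (larger shell), subject to the usual subshell exceptions.
Valence configurations: B⁺ [He]2s², Al⁺ [Ne]3s², Cl⁺ [Ne]3s²3p⁴, O⁺ [He]2s²2p³.
Tabulated IE_2 (kJ/mol): B 2427, Al 1817, Cl 2298, O 3388.
So the second ionization energies run Al < Cl < B < O.

O > B > Cl > Al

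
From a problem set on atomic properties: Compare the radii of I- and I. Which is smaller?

Forming I- adds 1 electron to I. More electron–electron repulsion in the same shell, with unchanged nuclear charge, lets the cloud expand.
An anion is larger than its parent atom: I- > I.

I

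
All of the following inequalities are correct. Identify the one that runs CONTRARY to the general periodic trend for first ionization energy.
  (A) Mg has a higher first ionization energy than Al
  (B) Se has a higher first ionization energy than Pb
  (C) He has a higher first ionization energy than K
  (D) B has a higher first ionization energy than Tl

(A)

The general trend: first ionization energy increases across a period and decreases down a group.
(A) Mg (period 3, group 2) vs Al (period 3, group 13): the stated order contradicts the simple trend.
(B) Se (period 4, group 16) vs Pb (period 6, group 14): the stated order agrees with the simple trend.
(C) He (period 1, group 18) vs K (period 4, group 1): the stated order agrees with the simple trend.
(D) B (period 2, group 13) vs Tl (period 6, group 13): the stated order agrees with the simple trend.
The exception is (A): Al's single 3p electron is easier to remove than one from Mg's filled 3s².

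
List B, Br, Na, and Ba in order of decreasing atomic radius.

Ba > Na > Br > B

B is in period 2, group 13; Na is in period 3, group 1; Br is in period 4, group 17; Ba is in period 6, group 2.
Atomic radius shrinks across a period as nuclear charge pulls the same shell inward, and grows down a group as new shells are added.
Neither a single period nor a single group — weigh both effects.
Br > B: the two effects oppose for this pair; the down-group effect wins (114 vs 85 pm).
Na > Br: period and group pull opposite ways; the across-period shift dominates (155 vs 114 pm).
Ba > Na: the two effects oppose for this pair; the down-group effect wins (196 vs 155 pm).
Approximate values (pm): B 85, Na 155, Br 114, Ba 196.
So from largest to smallest: Ba > Na > Br > B.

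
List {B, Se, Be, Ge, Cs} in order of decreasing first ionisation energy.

Removing the outermost electron gets harder across a period and easier down a group.
These span different periods and groups, so the two trends combine.
Ge > Cs: both effects reinforce here, so Ge is clearly the higher of the two.
B > Ge: period and group pull opposite ways; the down-group shift dominates (801 vs 762 kJ/mol).
Be > B: this pair runs against the simple trend — see the exception note.
Se > Be: period and group pull opposite ways; the across-period shift dominates (941 vs 900 kJ/mol).
Note the exception: Be has a higher first ionization energy than B, contrary to the simple trend — removing B's lone 2p electron is easier than breaking Be's filled 2s².
Approximate values (kJ/mol): Be 900, B 801, Ge 762, Se 941, Cs 376.
So from highest to lowest: Se > Be > B > Ge > Cs.

Se > Be > B > Ge > Cs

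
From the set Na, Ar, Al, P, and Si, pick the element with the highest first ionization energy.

Ar

First ionization energy rises across a period (greater Z_eff holds electrons more tightly) and falls down a group (valence electrons are farther from the nucleus).
All lie in period 3, so first ionization energy increases left to right.
The highest first ionization energy among these belongs to Ar.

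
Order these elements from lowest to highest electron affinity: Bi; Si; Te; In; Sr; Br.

Sr, In, Bi, Si, Te, Br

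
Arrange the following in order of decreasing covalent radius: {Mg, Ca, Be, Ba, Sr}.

Be is in period 2, group 2; Mg is in period 3, group 2; Ca is in period 4, group 2; Sr is in period 5, group 2; Ba is in period 6, group 2.
Across a period the added protons contract the valence shell; down a group each new principal shell makes the atom larger.
All are in group 2, so atomic radius increases down the group.
So from largest to smallest: Ba > Sr > Ca > Mg > Be.

Ba > Sr > Ca > Mg > Be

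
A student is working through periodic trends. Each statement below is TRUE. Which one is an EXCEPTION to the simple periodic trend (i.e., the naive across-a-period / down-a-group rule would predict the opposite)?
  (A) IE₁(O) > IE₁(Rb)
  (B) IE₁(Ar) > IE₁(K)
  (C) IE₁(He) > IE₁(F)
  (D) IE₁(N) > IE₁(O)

(D)

The general trend: first ionisation energy increases across a period and decreases down a group.
(A) O (period 2, group 16) vs Rb (period 5, group 1): the stated order agrees with the simple trend.
(B) Ar (period 3, group 18) vs K (period 4, group 1): the stated order agrees with the simple trend.
(C) He (period 1, group 18) vs F (period 2, group 17): the stated order agrees with the simple trend.
(D) N (period 2, group 15) vs O (period 2, group 16): the stated order contradicts the simple trend.
The exception is (D): pairing an electron in O's 2p⁴ costs repulsion energy, so O ionizes more easily than half-filled N (2p³).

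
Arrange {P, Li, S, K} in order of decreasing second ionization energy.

Li > K > S > P

IE_2 is the cost of taking one more electron from the +1 cation: P⁺ still has 4 valence electrons; Li⁺ is the bare [He] core; S⁺ still has 5 valence electrons; K⁺ is the bare [Ar] core.
Core electrons are held far more tightly than valence electrons, so K and Li top the IE_2 order.
Valence configurations: P⁺ [Ne]3s²3p², S⁺ [Ne]3s²3p³.
Approximate IE_2 values (kJ/mol): P 1907, Li 7298, S 2252, K 3052.
So the second ionization energies run P < S < K < Li.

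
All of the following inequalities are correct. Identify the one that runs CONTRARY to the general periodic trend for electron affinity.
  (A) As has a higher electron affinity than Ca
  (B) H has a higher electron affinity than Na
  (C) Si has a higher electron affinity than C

(C)

The general trend: electron affinity increases across a period and decreases down a group.
(A) As (period 4, group 15) vs Ca (period 4, group 2): the stated order agrees with the simple trend.
(B) H (period 1, group 1) vs Na (period 3, group 1): the stated order agrees with the simple trend.
(C) Si (period 3, group 14) vs C (period 2, group 14): the stated order contradicts the simple trend.
The exception is (C): Si's larger, more diffuse 3p orbitals accept an added electron slightly more readily than C's compact 2p.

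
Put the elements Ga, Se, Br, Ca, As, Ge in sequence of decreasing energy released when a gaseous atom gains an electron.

Adding an electron releases more energy for atoms nearer the top right (short of the noble gases).
All lie in period 4; the across-period trend (electron affinity increases left to right) applies, with the exception below.
Note the exception: Ge has a higher electron affinity than As, contrary to the simple trend — adding an electron to As's half-filled 4p³ is unfavourable, so Ge (4p²) has the more exothermic EA.
For reference (kJ/mol): Ca 2, Ga 29, Ge 119, As 78, Se 195, Br 325.
So from highest to lowest: Br > Se > Ge > As > Ga > Ca.

Br, Se, Ge, As, Ga, Ca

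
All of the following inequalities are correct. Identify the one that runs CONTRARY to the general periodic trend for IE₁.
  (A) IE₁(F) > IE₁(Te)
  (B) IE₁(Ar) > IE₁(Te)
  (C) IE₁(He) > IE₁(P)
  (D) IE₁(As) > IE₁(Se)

The general trend: IE₁ increases across a period and decreases down a group.
(A) F (period 2, group 17) vs Te (period 5, group 16): the stated order agrees with the simple trend.
(B) Ar (period 3, group 18) vs Te (period 5, group 16): the stated order agrees with the simple trend.
(C) He (period 1, group 18) vs P (period 3, group 15): the stated order agrees with the simple trend.
(D) As (period 4, group 15) vs Se (period 4, group 16): the stated order contradicts the simple trend.
The exception is (D): Se (4p⁴) ionizes more easily than half-filled As (4p³).

(D)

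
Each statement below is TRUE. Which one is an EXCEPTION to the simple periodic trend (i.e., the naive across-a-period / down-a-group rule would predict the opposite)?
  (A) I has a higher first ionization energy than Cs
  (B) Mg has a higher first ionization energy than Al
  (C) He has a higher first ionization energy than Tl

The general trend: first ionization energy increases across a period and decreases down a group.
(A) I (period 5, group 17) vs Cs (period 6, group 1): the stated order agrees with the simple trend.
(B) Mg (period 3, group 2) vs Al (period 3, group 13): the stated order contradicts the simple trend.
(C) He (period 1, group 18) vs Tl (period 6, group 13): the stated order agrees with the simple trend.
The exception is (B): Al's single 3p electron is easier to remove than one from Mg's filled 3s².

(B)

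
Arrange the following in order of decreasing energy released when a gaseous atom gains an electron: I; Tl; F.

Atoms with high Z_eff and room in the valence shell (especially the halogens) have the most exothermic electron affinities.
These span different periods and groups, so the two trends combine.
I > Tl: relative to Tl, both the across-period and down-group shifts push I's electron affinity up.
F > I: F sits above I in group 17, so the down-group effect alone puts F higher.
Tabulated electron affinity (kJ/mol): F 328, I 295, Tl 19.
So from highest to lowest: F > I > Tl.

F > I > Tl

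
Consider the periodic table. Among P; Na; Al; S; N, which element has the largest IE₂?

Na

IE_2 is the cost of taking one more electron from the +1 cation: P⁺ still has 4 valence electrons; Na⁺ is the bare [Ne] core; Al⁺ still has 2 valence electrons; S⁺ still has 5 valence electrons; N⁺ still has 4 valence electrons.
Pulling an electron out of a noble-gas core costs far more than removing a remaining valence electron, so Na sits at the high end of IE_2.
Valence configurations: P⁺ [Ne]3s²3p², Al⁺ [Ne]3s², S⁺ [Ne]3s²3p³, N⁺ [He]2s²2p².
The numbers (kJ/mol): P 1907, Na 4562, Al 1817, S 2252, N 2856.
Hence IE_2: Al < P < S < N < Na.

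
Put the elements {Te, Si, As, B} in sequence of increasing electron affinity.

B, As, Si, Te

B is in period 2, group 13; Si is in period 3, group 14; As is in period 4, group 15; Te is in period 5, group 16.
Atoms with high Z_eff and room in the valence shell (especially the halogens) have the most exothermic electron affinities.
These sit on a diagonal, where the across-period and down-group effects partly cancel.
As > B: the two effects oppose for this pair; the across-period effect wins (78 vs 27 kJ/mol).
Si > As: the two effects oppose for this pair; the down-group effect wins (134 vs 78 kJ/mol).
Te > Si: period and group pull opposite ways; the across-period shift dominates (190 vs 134 kJ/mol).
For reference (kJ/mol): B 27, Si 134, As 78, Te 190.
So from lowest to highest: B < As < Si < Te.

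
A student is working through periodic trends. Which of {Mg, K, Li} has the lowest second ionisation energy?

Mg

The second ionization energy removes an electron from the +1 ion. For each element: Mg⁺ still has 1 valence electron; K⁺ is the bare [Ar] core; Li⁺ is the bare [He] core.
Breaking into a closed-shell core is much more expensive than removing a leftover valence electron — K and Li have the largest IE_2 here.
Tabulated IE_2 (kJ/mol): Mg 1451, K 3052, Li 7298.
Overall IE_2 order: Mg < K < Li.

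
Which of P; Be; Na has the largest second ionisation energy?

Na

After 1 electron has been removed, what remains? P⁺ still has 4 valence electrons; Be⁺ still has 1 valence electron; Na⁺ is the bare [Ne] core.
Core electrons are held far more tightly than valence electrons, so Na tops the IE_2 order.
Valence configurations: P⁺ [Ne]3s²3p², Be⁺ [He]2s¹.
Tabulated IE_2 (kJ/mol): P 1907, Be 1757, Na 4562.
Putting it together, IE_2: Be < P < Na.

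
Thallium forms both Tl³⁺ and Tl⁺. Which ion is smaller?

Both ions have Z = 81 protons, but Tl³⁺ has lost more electrons, so its remaining electrons feel a larger effective nuclear charge per electron and are pulled in more tightly.
Higher positive charge → smaller ion, so Tl⁺ > Tl³⁺.

Tl³⁺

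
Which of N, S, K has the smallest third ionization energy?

S

After 2 electrons have been removed, what remains? N²⁺ still has 3 valence electrons; S²⁺ still has 4 valence electrons; K²⁺ is already 1 electron into the core.
Usually core removal costs more than valence removal, but here the competition is close: a tightly held n=2 valence electron can cost more to remove than an n=3 core electron, so the actual values have to decide it.
Valence configurations: N²⁺ [He]2s²2p¹, S²⁺ [Ne]3s²3p².
Approximate IE_3 values (kJ/mol): N 4578, S 3357, K 4420.
So the third ionization energies run S < K < N.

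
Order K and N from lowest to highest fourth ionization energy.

After 3 electrons have been removed, what remains? K³⁺ is already 2 electrons into the core; N³⁺ still has 2 valence electrons.
Usually core removal costs more than valence removal, but here the competition is close: a tightly held n=2 valence electron can cost more to remove than an n=3 core electron, so the actual values have to decide it.
Tabulated IE_4 (kJ/mol): K 5877, N 7475.
Hence IE_4: K < N.

K < N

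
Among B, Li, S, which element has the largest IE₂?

The second ionization energy removes an electron from the +1 ion. For each element: B⁺ still has 2 valence electrons; Li⁺ is the bare [He] core; S⁺ still has 5 valence electrons.
Core electrons are held far more tightly than valence electrons, so Li tops the IE_2 order.
Valence configurations: B⁺ [He]2s², S⁺ [Ne]3s²3p³.
Tabulated IE_2 (kJ/mol): B 2427, Li 7298, S 2252.
Overall IE_2 order: S < B < Li.

Li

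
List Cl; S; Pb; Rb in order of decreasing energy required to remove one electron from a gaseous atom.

Cl > S > Pb > Rb

S is in period 3, group 16; Cl is in period 3, group 17; Rb is in period 5, group 1; Pb is in period 6, group 14.
IE₁ increases left→right with effective nuclear charge and decreases top→bottom as the valence shell moves farther out.
These span different periods and groups, so the two trends combine.
Pb > Rb: period and group pull opposite ways; the across-period shift dominates (716 vs 403 kJ/mol).
S > Pb: relative to Pb, both the across-period and down-group shifts push S's first ionization energy up.
Cl > S: Cl lies to the right of S in period 3, so the across-period effect alone puts Cl higher.
Approximate values (kJ/mol): S 1000, Cl 1251, Rb 403, Pb 716.
So from highest to lowest: Cl > S > Pb > Rb.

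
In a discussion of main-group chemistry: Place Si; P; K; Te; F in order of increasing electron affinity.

K < P < Si < Te < F

F is in period 2, group 17; Si is in period 3, group 14; P is in period 3, group 15; K is in period 4, group 1; Te is in period 5, group 16.
Adding an electron releases more energy for atoms nearer the top right (short of the noble gases).
These span different periods and groups, so the two trends combine.
P > K: relative to K, both the across-period and down-group shifts push P's electron affinity up.
Si > P: this pair runs against the simple trend — see the exception note.
Te > Si: period and group pull opposite ways; the across-period shift dominates (190 vs 134 kJ/mol).
F > Te: relative to Te, both the across-period and down-group shifts push F's electron affinity up.
Note the exception: Si has a higher electron affinity than P, contrary to the simple trend — adding an electron to P's half-filled 3p³ is unfavourable, so Si (3p²) has the more exothermic EA.
Approximate values (kJ/mol): F 328, Si 134, P 72, K 48, Te 190.
So from lowest to highest: K < P < Si < Te < F.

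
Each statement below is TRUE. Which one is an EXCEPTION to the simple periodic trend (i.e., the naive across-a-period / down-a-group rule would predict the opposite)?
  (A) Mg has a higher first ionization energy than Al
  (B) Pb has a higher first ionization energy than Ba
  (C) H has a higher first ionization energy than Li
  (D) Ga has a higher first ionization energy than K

The general trend: first ionization energy increases across a period and decreases down a group.
(A) Mg (period 3, group 2) vs Al (period 3, group 13): the stated order contradicts the simple trend.
(B) Pb (period 6, group 14) vs Ba (period 6, group 2): the stated order agrees with the simple trend.
(C) H (period 1, group 1) vs Li (period 2, group 1): the stated order agrees with the simple trend.
(D) Ga (period 4, group 13) vs K (period 4, group 1): the stated order agrees with the simple trend.
The exception is (A): Al's single 3p electron is easier to remove than one from Mg's filled 3s².

(A)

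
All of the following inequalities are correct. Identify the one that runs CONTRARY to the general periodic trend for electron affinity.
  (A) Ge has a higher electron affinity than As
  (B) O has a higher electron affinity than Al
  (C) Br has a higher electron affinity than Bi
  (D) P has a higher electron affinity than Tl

The general trend: electron affinity increases across a period and decreases down a group.
(A) Ge (period 4, group 14) vs As (period 4, group 15): the stated order contradicts the simple trend.
(B) O (period 2, group 16) vs Al (period 3, group 13): the stated order agrees with the simple trend.
(C) Br (period 4, group 17) vs Bi (period 6, group 15): the stated order agrees with the simple trend.
(D) P (period 3, group 15) vs Tl (period 6, group 13): the stated order agrees with the simple trend.
The exception is (A): adding an electron to As's half-filled 4p³ is unfavourable, so Ge (4p²) has the more exothermic EA.

(A)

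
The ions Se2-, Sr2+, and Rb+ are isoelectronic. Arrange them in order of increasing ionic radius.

All of these have 36 electrons, so size is governed by nuclear charge alone: the more protons, the stronger the pull on the same electron cloud, and the smaller the ion.
Nuclear charges: Sr2+ (Z=38), Rb+ (Z=37), Se2- (Z=34).
Smallest to largest: Sr2+ < Rb+ < Se2-.

Sr2+ < Rb+ < Se2-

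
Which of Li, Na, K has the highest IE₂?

Li

After 1 electron has been removed, what remains? Li⁺ is the bare [He] core; Na⁺ is the bare [Ne] core; K⁺ is the bare [Ar] core.
All of these are removing an electron from a noble-gas core or deeper; the smaller core (lower principal quantum number) is held far more tightly, and within a period the higher nuclear charge binds the same core more tightly.
Tabulated IE_2 (kJ/mol): Li 7298, Na 4562, K 3052.
Hence IE_2: K < Na < Li.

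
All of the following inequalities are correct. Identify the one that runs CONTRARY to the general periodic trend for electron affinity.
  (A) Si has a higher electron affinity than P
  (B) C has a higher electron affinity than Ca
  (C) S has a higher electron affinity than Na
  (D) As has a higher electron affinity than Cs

(A)

The general trend: electron affinity increases across a period and decreases down a group.
(A) Si (period 3, group 14) vs P (period 3, group 15): the stated order contradicts the simple trend.
(B) C (period 2, group 14) vs Ca (period 4, group 2): the stated order agrees with the simple trend.
(C) S (period 3, group 16) vs Na (period 3, group 1): the stated order agrees with the simple trend.
(D) As (period 4, group 15) vs Cs (period 6, group 1): the stated order agrees with the simple trend.
The exception is (A): adding an electron to P's half-filled 3p³ is unfavourable, so Si (3p²) has the more exothermic EA.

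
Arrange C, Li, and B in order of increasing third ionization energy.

B < C < Li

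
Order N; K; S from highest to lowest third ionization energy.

N, K, S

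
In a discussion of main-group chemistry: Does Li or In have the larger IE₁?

Across a period the outer electron is held more tightly (higher IE₁); down a group it sits in a higher shell, more shielded, and comes off more easily.
Here both period and group differ, so the two effects have to be weighed against each other.
In > Li: the two effects oppose for this pair; the across-period effect wins (558 vs 520 kJ/mol).
Tabulated first ionization energy (kJ/mol): Li 520, In 558.
So In has the larger IE₁ (In > Li).

In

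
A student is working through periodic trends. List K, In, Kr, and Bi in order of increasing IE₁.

K is in period 4, group 1; Kr is in period 4, group 18; In is in period 5, group 13; Bi is in period 6, group 15.
Across a period the outer electron is held more tightly (higher IE₁); down a group it sits in a higher shell, more shielded, and comes off more easily.
These span different periods and groups, so the two trends combine.
In > K: period and group pull opposite ways; the across-period shift dominates (558 vs 419 kJ/mol).
Bi > In: the two effects oppose for this pair; the across-period effect wins (703 vs 558 kJ/mol).
Kr > Bi: both effects reinforce here, so Kr is clearly the higher of the two.
For reference (kJ/mol): K 419, Kr 1351, In 558, Bi 703.
So from lowest to highest: K < In < Bi < Kr.

K < In < Bi < Kr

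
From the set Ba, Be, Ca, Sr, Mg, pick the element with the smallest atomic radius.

Be

Be is in period 2, group 2; Mg is in period 3, group 2; Ca is in period 4, group 2; Sr is in period 5, group 2; Ba is in period 6, group 2.
Atomic radius shrinks across a period as nuclear charge pulls the same shell inward, and grows down a group as new shells are added.
All are in group 2, so atomic radius increases down the group.
The smallest atomic radius among these belongs to Be.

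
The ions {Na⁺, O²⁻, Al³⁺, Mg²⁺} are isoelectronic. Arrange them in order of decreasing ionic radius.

O²⁻, Na⁺, Mg²⁺, Al³⁺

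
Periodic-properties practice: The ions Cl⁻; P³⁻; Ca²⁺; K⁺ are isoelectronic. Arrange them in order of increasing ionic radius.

Ca²⁺ < K⁺ < Cl⁻ < P³⁻

All of these have 18 electrons, so size is governed by nuclear charge alone: the more protons, the stronger the pull on the same electron cloud, and the smaller the ion.
Nuclear charges: Ca²⁺ (Z=20), K⁺ (Z=19), Cl⁻ (Z=17), P³⁻ (Z=15).
Smallest to largest: Ca²⁺ < K⁺ < Cl⁻ < P³⁻.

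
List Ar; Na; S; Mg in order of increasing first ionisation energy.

Na is in period 3, group 1; Mg is in period 3, group 2; S is in period 3, group 16; Ar is in period 3, group 18.
Across a period the outer electron is held more tightly (higher IE₁); down a group it sits in a higher shell, more shielded, and comes off more easily.
All lie in period 3, so first ionization energy increases left to right.
So from lowest to highest: Na < Mg < S < Ar.

Na < Mg < S < Ar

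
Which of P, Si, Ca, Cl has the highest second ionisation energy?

Consider each +1 ion: P⁺ still has 4 valence electrons; Si⁺ still has 3 valence electrons; Ca⁺ still has 1 valence electron; Cl⁺ still has 6 valence electrons.
All are still removing valence electrons, so compare the +1 ions as you would atoms: IE_2 generally rises across a period (higher Z_eff) and falls down a group (larger shell), subject to the usual subshell exceptions.
Valence configurations: P⁺ [Ne]3s²3p², Si⁺ [Ne]3s²3p¹, Ca⁺ [Ar]4s¹, Cl⁺ [Ne]3s²3p⁴.
Tabulated IE_2 (kJ/mol): P 1907, Si 1577, Ca 1145, Cl 2298.
Putting it together, IE_2: Ca < Si < P < Cl.

Cl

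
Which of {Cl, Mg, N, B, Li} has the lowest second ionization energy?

Mg

After 1 electron has been removed, what remains? Cl⁺ still has 6 valence electrons; Mg⁺ still has 1 valence electron; N⁺ still has 4 valence electrons; B⁺ still has 2 valence electrons; Li⁺ is the bare [He] core.
Pulling an electron out of a noble-gas core costs far more than removing a remaining valence electron, so Li sits at the high end of IE_2.
Valence configurations: Cl⁺ [Ne]3s²3p⁴, Mg⁺ [Ne]3s¹, N⁺ [He]2s²2p², B⁺ [He]2s².
Tabulated IE_2 (kJ/mol): Cl 2298, Mg 1451, N 2856, B 2427, Li 7298.
Overall IE_2 order: Mg < Cl < B < N < Li.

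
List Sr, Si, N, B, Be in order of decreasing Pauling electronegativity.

Atoms toward the upper right of the periodic table pull bonding electrons most strongly.
Neither a single period nor a single group — weigh both effects.
Be > Sr: they share group 2; the group trend gives Be the larger value.
Si > Be: the two effects oppose for this pair; the across-period effect wins (1.90 vs 1.57).
B > Si: period and group pull opposite ways; the down-group shift dominates (2.04 vs 1.90).
N > B: both are in period 2; the period trend gives N the larger value.
Tabulated electronegativity (Pauling): Be 1.57, B 2.04, N 3.04, Si 1.90, Sr 0.95.
So from highest to lowest: N > B > Si > Be > Sr.

N > B > Si > Be > Sr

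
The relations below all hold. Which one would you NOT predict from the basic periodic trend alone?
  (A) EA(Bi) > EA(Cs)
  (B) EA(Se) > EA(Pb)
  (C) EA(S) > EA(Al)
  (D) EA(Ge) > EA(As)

(D)

The general trend: electron affinity increases across a period and decreases down a group.
(A) Bi (period 6, group 15) vs Cs (period 6, group 1): the stated order agrees with the simple trend.
(B) Se (period 4, group 16) vs Pb (period 6, group 14): the stated order agrees with the simple trend.
(C) S (period 3, group 16) vs Al (period 3, group 13): the stated order agrees with the simple trend.
(D) Ge (period 4, group 14) vs As (period 4, group 15): the stated order contradicts the simple trend.
The exception is (D): adding an electron to As's half-filled 4p³ is unfavourable, so Ge (4p²) has the more exothermic EA.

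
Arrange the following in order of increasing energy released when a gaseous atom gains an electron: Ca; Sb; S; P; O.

EA tends to increase across a period and decrease down a group, though the pattern is less regular than for IE or radius.
These span different periods and groups, so the two trends combine.
P > Ca: relative to Ca, both the across-period and down-group shifts push P's electron affinity up.
Sb > P: this pair runs against the simple trend — see the exception note.
O > Sb: both effects reinforce here, so O is clearly the higher of the two.
S > O: this pair runs against the simple trend — see the exception note.
Note the exception: Sb has a higher electron affinity than P, contrary to the simple trend — both are half-filled np³, but the pairing/repulsion penalty for the added electron shrinks as the p orbitals become larger and more diffuse down the group, and for Sb that outweighs the weaker nuclear attraction.
Note the exception: S has a higher electron affinity than O, contrary to the simple trend — the compact 2p subshell of O repels the added electron more than S's larger 3p does.
Approximate values (kJ/mol): O 141, P 72, S 200, Ca 2, Sb 103.
So from lowest to highest: Ca < P < Sb < O < S.

Ca < P < Sb < O < S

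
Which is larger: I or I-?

Forming I- adds 1 electron to I. More electron–electron repulsion in the same shell, with unchanged nuclear charge, lets the cloud expand.
An anion is larger than its parent atom: I- > I.

I-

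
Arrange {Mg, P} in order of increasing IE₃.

Consider each +2 ion: Mg²⁺ is the bare [Ne] core; P²⁺ still has 3 valence electrons.
Pulling an electron out of a noble-gas core costs far more than removing a remaining valence electron, so Mg sits at the high end of IE_3.
Approximate IE_3 values (kJ/mol): Mg 7733, P 2914.
Overall IE_3 order: P < Mg.

P < Mg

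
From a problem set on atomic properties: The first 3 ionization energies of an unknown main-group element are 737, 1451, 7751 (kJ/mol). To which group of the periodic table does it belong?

Group 2

Look for the largest jump between consecutive ionization energies: IE3/IE2 ≈ 5.3, far larger than any earlier ratio.
That jump marks the point where a core electron is being removed. So the atom has 2 valence electrons.
A main-group element with 2 valence electrons is in group 2.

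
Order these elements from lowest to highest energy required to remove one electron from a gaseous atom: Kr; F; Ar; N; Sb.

Sb < Kr < N < Ar < F

First ionization energy rises across a period (greater Z_eff holds electrons more tightly) and falls down a group (valence electrons are farther from the nucleus).
These span different periods and groups, so the two trends combine.
Kr > Sb: both effects reinforce here, so Kr is clearly the higher of the two.
N > Kr: period and group pull opposite ways; the down-group shift dominates (1402 vs 1351 kJ/mol).
Ar > N: period and group pull opposite ways; the across-period shift dominates (1521 vs 1402 kJ/mol).
F > Ar: period and group pull opposite ways; the down-group shift dominates (1681 vs 1521 kJ/mol).
Tabulated first ionization energy (kJ/mol): N 1402, F 1681, Ar 1521, Kr 1351, Sb 831.
So from lowest to highest: Sb < Kr < N < Ar < F.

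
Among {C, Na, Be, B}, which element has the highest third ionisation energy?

Be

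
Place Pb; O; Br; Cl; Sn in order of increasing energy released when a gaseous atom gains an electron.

Pb < Sn < O < Br < Cl

O is in period 2, group 16; Cl is in period 3, group 17; Br is in period 4, group 17; Sn is in period 5, group 14; Pb is in period 6, group 14.
EA tends to increase across a period and decrease down a group, though the pattern is less regular than for IE or radius.
These span different periods and groups, so the two trends combine.
Sn > Pb: they share group 14; the group trend gives Sn the larger value.
O > Sn: both effects reinforce here, so O is clearly the higher of the two.
Br > O: period and group pull opposite ways; the across-period shift dominates (325 vs 141 kJ/mol).
Cl > Br: they share group 17; the group trend gives Cl the larger value.
For reference (kJ/mol): O 141, Cl 349, Br 325, Sn 107, Pb 35.
So from lowest to highest: Pb < Sn < O < Br < Cl.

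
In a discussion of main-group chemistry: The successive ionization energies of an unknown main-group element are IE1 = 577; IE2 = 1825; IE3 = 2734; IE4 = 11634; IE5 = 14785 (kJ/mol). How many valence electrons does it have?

3

Look for the largest jump between consecutive ionization energies: IE4/IE3 ≈ 4.3, far larger than any earlier ratio.
That jump marks the point where a core electron is being removed. So the atom has 3 valence electrons.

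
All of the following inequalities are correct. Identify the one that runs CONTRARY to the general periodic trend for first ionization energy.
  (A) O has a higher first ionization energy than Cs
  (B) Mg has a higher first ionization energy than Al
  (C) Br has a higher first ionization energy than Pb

(B)

The general trend: first ionization energy increases across a period and decreases down a group.
(A) O (period 2, group 16) vs Cs (period 6, group 1): the stated order agrees with the simple trend.
(B) Mg (period 3, group 2) vs Al (period 3, group 13): the stated order contradicts the simple trend.
(C) Br (period 4, group 17) vs Pb (period 6, group 14): the stated order agrees with the simple trend.
The exception is (B): Al's single 3p electron is easier to remove than one from Mg's filled 3s².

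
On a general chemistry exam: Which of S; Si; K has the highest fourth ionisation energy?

The fourth ionization energy removes an electron from the +3 ion. For each element: S³⁺ still has 3 valence electrons; Si³⁺ still has 1 valence electron; K³⁺ is already 2 electrons into the core.
Breaking into a closed-shell core is much more expensive than removing a leftover valence electron — K has the largest IE_4 here.
Valence configurations: S³⁺ [Ne]3s²3p¹, Si³⁺ [Ne]3s¹.
Tabulated IE_4 (kJ/mol): S 4556, Si 4356, K 5877.
Putting it together, IE_4: Si < S < K.

K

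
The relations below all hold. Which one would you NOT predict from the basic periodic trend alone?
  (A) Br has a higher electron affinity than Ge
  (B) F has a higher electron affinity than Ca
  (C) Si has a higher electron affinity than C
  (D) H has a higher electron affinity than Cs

(C)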